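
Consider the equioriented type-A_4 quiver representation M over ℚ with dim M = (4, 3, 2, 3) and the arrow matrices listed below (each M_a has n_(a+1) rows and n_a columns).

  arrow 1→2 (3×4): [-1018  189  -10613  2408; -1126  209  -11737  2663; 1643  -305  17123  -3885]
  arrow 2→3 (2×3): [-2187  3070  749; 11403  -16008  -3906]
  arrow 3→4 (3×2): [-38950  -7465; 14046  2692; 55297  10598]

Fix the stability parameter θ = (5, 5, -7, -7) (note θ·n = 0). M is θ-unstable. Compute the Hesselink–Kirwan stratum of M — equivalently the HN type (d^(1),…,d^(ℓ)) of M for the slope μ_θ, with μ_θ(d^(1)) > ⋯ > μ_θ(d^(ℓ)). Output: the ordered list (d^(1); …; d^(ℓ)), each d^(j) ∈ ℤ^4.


Barcode: M ≅ I[1,1], I[1,2], I[1,4]^2, I[4,4]. HN layers by μ_θ (3 steps, strictly decreasing):
  μ^(1)=5; μ^(2)=-1; μ^(3)=-7

((2, 1, 0, 0); (2, 2, 2, 2); (0, 0, 0, 1))


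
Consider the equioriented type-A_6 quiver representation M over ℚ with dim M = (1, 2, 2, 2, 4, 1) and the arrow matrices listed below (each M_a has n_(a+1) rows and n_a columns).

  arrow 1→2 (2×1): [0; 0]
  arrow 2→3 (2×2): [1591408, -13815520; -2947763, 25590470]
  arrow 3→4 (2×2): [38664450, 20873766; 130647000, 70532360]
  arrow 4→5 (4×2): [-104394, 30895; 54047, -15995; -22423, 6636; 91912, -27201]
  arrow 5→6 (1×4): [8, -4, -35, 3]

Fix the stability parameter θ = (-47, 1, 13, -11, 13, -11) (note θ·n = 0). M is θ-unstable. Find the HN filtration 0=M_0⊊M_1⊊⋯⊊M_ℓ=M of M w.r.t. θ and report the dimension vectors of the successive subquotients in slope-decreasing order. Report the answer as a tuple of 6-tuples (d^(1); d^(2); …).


Interval decomposition of M: I[1,1], I[2,2], I[2,6], I[3,3], I[4,5], I[5,5]^2.
HN type (ℓ=4): μ^(1)=13; μ^(2)=1; μ^(3)=-11; μ^(4)=-47

((0, 0, 1, 0, 3, 0); (0, 2, 1, 1, 1, 1); (0, 0, 0, 1, 0, 0); (1, 0, 0, 0, 0, 0))


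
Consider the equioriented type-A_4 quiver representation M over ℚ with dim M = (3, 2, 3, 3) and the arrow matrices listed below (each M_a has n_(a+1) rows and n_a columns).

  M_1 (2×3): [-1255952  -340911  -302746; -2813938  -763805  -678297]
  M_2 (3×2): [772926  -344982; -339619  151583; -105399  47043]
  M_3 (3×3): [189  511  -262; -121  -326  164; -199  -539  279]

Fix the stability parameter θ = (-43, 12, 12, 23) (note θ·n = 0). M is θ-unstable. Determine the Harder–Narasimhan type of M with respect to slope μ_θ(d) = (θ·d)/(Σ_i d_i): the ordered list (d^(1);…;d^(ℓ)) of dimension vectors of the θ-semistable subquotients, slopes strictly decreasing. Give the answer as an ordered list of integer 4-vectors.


Interval decomposition of M: I[1,1], I[1,2], I[1,4], I[3,4]^2.
HN type (ℓ=3): μ^(1)=23; μ^(2)=12; μ^(3)=-43

((0, 0, 0, 3); (0, 2, 3, 0); (3, 0, 0, 0))


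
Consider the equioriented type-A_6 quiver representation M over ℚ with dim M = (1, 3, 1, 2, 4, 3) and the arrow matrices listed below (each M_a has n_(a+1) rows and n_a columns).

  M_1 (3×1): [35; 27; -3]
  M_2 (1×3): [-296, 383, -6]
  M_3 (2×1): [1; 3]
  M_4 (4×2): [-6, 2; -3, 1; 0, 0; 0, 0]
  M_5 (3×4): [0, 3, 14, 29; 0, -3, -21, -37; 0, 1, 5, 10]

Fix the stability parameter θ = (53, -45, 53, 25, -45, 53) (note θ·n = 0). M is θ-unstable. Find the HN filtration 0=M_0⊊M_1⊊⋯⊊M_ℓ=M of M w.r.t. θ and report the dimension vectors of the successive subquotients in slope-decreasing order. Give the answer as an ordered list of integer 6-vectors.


Barcode: M ≅ I[1,4], I[2,2]^2, I[4,6], I[5,5], I[5,6]^2. HN layers by μ_θ (5 steps, strictly decreasing):
  μ^(1)=53; μ^(2)=39; μ^(3)=4; μ^(4)=-10; μ^(5)=-45

((0, 0, 0, 0, 0, 3); (0, 0, 1, 1, 0, 0); (1, 1, 0, 0, 0, 0); (0, 0, 0, 1, 1, 0); (0, 2, 0, 0, 3, 0))


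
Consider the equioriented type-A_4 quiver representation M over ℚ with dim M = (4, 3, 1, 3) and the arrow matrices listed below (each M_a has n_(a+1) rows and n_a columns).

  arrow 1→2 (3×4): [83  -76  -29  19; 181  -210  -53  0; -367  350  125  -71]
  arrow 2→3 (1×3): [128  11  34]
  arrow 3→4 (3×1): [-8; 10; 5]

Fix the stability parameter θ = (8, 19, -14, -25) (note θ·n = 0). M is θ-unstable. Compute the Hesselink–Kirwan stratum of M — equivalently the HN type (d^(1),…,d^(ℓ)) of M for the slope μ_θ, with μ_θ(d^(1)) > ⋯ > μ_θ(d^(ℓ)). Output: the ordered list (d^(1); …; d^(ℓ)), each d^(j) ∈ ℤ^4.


Barcode: M ≅ I[1,1], I[1,2]^2, I[1,4], I[4,4]^2. HN layers by μ_θ (4 steps, strictly decreasing):
  μ^(1)=19; μ^(2)=8; μ^(3)=-3; μ^(4)=-25

((0, 2, 0, 0); (3, 0, 0, 0); (1, 1, 1, 1); (0, 0, 0, 2))


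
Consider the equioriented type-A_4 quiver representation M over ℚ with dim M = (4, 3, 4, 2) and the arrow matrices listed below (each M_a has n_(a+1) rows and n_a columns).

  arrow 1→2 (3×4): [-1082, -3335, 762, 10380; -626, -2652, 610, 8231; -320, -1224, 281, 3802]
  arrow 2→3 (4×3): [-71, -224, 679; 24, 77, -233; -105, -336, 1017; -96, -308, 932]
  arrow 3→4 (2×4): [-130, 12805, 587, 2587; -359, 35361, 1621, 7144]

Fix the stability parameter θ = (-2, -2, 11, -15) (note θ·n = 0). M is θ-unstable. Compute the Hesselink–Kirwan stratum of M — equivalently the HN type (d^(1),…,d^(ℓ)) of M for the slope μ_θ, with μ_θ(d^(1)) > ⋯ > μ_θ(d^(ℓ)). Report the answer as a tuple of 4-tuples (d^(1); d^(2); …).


Interval decomposition of M: I[1,1], I[1,2], I[1,4]^2, I[3,3]^2.
HN type (ℓ=2): μ^(1)=11; μ^(2)=-2

((0, 0, 2, 0); (4, 3, 2, 2))


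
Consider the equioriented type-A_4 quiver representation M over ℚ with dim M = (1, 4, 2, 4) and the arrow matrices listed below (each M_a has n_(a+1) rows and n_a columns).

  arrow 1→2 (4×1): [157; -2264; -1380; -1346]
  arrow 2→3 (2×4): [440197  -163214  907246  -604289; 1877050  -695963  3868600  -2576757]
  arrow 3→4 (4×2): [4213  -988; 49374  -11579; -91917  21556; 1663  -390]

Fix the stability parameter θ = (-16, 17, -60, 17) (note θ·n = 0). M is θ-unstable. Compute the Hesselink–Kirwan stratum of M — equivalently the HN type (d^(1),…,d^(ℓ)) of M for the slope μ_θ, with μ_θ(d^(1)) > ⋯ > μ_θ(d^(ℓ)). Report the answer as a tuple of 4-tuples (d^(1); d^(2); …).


Via rank(M_{q-1}∘⋯∘M_p): M ≅ I[1,4], I[2,2]^2, I[2,4], I[4,4]^2.
μ_θ-semistable layers: μ^(1)=17; μ^(2)=-59/3; μ^(3)=-43/2

((0, 2, 0, 4); (1, 1, 1, 0); (0, 1, 1, 0))


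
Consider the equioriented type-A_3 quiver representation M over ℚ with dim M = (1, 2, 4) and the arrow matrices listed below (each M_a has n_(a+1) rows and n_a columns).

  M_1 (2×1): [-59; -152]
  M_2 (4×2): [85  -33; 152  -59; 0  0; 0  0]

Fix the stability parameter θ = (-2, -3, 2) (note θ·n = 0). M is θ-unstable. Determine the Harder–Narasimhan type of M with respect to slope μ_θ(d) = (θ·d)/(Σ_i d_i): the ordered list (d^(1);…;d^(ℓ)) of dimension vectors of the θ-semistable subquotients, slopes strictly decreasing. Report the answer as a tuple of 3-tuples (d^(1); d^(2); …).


Barcode: M ≅ I[1,3], I[2,3], I[3,3]^2. HN layers by μ_θ (3 steps, strictly decreasing):
  μ^(1)=2; μ^(2)=-5/2; μ^(3)=-3

((0, 0, 4); (1, 1, 0); (0, 1, 0))


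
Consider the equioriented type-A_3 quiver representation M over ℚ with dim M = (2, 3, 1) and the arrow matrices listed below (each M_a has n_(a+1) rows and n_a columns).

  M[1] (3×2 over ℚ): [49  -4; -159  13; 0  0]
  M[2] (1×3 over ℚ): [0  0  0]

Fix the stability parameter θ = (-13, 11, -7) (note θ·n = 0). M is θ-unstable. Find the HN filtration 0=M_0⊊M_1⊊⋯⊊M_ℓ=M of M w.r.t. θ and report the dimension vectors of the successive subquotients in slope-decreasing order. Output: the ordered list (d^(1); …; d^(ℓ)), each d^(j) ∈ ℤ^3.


Via rank(M_{q-1}∘⋯∘M_p): M ≅ I[1,2]^2, I[2,2], I[3,3].
μ_θ-semistable layers: μ^(1)=11; μ^(2)=-7; μ^(3)=-13

((0, 3, 0); (0, 0, 1); (2, 0, 0))


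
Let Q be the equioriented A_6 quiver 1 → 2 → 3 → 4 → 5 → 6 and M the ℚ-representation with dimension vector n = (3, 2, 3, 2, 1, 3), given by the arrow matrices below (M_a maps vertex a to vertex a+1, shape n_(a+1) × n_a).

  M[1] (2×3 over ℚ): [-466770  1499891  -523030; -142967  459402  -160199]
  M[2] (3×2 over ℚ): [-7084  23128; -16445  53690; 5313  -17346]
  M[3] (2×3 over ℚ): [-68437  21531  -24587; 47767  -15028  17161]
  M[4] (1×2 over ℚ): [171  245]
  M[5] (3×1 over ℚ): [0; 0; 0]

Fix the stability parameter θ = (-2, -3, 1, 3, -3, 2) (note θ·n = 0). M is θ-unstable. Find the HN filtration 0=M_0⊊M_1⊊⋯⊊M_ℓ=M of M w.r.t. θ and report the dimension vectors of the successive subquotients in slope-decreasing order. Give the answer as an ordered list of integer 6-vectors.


Barcode: M ≅ I[1,1], I[1,2], I[1,5], I[3,3], I[3,4], I[6,6]^3. HN layers by μ_θ (6 steps, strictly decreasing):
  μ^(1)=3; μ^(2)=2; μ^(3)=1; μ^(4)=1/3; μ^(5)=-2; μ^(6)=-5/2

((0, 0, 0, 1, 0, 0); (0, 0, 0, 0, 0, 3); (0, 0, 2, 0, 0, 0); (0, 0, 1, 1, 1, 0); (1, 0, 0, 0, 0, 0); (2, 2, 0, 0, 0, 0))


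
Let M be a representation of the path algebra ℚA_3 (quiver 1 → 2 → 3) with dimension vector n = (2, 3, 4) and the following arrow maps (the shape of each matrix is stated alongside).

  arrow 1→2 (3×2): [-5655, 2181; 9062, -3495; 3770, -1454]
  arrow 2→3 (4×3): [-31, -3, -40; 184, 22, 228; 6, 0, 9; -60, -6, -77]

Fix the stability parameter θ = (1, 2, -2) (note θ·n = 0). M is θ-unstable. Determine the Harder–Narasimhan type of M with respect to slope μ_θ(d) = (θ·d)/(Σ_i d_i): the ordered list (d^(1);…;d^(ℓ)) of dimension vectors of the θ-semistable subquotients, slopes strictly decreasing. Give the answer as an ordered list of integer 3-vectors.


Interval decomposition of M: I[1,3]^2, I[2,3], I[3,3].
HN type (ℓ=3): μ^(1)=1/3; μ^(2)=0; μ^(3)=-2

((2, 2, 2); (0, 1, 1); (0, 0, 1))


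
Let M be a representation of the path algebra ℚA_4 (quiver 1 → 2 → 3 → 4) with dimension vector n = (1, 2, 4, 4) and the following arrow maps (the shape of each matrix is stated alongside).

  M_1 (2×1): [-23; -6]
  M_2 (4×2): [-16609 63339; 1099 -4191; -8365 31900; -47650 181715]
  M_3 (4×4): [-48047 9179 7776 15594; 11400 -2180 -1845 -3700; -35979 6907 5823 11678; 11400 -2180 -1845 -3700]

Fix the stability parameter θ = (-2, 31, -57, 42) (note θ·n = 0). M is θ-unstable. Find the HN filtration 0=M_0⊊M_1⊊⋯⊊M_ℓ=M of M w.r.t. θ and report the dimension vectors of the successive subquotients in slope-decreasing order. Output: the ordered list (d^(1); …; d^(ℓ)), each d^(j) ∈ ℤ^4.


Barcode: M ≅ I[1,4], I[2,4], I[3,3]^2, I[4,4]^2. HN layers by μ_θ (4 steps, strictly decreasing):
  μ^(1)=42; μ^(2)=-28/3; μ^(3)=-13; μ^(4)=-57

((0, 0, 0, 4); (1, 1, 1, 0); (0, 1, 1, 0); (0, 0, 2, 0))


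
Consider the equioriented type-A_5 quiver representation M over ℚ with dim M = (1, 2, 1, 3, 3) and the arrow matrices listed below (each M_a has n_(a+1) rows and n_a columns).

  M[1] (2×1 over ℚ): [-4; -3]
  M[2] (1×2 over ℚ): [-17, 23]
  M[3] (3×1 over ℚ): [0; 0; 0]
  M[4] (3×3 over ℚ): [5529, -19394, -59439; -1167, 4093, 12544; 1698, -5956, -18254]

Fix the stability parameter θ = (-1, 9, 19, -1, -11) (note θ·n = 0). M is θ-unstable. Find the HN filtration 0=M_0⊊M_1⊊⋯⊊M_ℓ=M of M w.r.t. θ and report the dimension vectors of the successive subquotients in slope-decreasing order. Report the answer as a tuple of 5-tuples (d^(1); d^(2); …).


Interval decomposition of M: I[1,3], I[2,2], I[4,4], I[4,5]^2, I[5,5].
HN type (ℓ=5): μ^(1)=19; μ^(2)=9; μ^(3)=-1; μ^(4)=-6; μ^(5)=-11

((0, 0, 1, 0, 0); (0, 2, 0, 0, 0); (1, 0, 0, 1, 0); (0, 0, 0, 2, 2); (0, 0, 0, 0, 1))


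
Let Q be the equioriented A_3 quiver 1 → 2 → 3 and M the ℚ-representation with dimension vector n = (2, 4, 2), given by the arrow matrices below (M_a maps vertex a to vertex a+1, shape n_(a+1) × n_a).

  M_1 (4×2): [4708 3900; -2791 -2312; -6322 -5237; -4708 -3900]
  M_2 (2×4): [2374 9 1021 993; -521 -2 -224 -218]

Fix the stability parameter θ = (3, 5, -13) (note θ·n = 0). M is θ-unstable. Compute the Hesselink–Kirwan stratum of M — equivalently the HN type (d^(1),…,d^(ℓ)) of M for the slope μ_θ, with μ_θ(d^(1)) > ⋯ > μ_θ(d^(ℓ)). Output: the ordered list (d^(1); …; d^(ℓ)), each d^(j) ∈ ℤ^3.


Via rank(M_{q-1}∘⋯∘M_p): M ≅ I[1,3]^2, I[2,2]^2.
μ_θ-semistable layers: μ^(1)=5; μ^(2)=-5/3

((0, 2, 0); (2, 2, 2))


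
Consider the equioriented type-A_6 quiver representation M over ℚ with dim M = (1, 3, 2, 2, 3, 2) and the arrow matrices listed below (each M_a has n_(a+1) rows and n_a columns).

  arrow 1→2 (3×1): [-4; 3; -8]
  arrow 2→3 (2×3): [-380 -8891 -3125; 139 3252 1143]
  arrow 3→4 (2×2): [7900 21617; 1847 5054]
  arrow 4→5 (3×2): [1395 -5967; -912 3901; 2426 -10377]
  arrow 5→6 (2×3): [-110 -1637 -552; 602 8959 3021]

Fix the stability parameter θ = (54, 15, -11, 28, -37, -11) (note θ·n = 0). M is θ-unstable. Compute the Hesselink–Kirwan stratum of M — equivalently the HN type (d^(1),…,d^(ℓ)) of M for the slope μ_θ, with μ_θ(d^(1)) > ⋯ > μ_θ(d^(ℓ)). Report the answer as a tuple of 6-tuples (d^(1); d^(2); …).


Interval decomposition of M: I[1,6], I[2,2], I[2,5], I[5,6].
HN type (ℓ=5): μ^(1)=15; μ^(2)=19/3; μ^(3)=-5/4; μ^(4)=-11; μ^(5)=-37

((0, 1, 0, 0, 0, 0); (1, 1, 1, 1, 1, 1); (0, 1, 1, 1, 1, 0); (0, 0, 0, 0, 0, 1); (0, 0, 0, 0, 1, 0))


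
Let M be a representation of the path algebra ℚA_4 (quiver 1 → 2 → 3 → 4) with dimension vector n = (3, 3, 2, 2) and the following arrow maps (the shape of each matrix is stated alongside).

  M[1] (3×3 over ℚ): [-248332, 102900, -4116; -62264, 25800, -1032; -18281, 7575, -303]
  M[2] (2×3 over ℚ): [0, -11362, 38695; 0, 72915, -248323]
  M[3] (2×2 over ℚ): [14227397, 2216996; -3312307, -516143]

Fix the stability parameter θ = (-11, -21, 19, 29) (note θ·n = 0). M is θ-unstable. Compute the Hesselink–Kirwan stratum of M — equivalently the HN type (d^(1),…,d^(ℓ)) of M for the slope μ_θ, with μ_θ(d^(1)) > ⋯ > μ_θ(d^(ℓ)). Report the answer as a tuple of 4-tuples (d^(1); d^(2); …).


Via rank(M_{q-1}∘⋯∘M_p): M ≅ I[1,1]^2, I[1,4], I[2,2], I[2,4].
μ_θ-semistable layers: μ^(1)=29; μ^(2)=19; μ^(3)=-11; μ^(4)=-16; μ^(5)=-21

((0, 0, 0, 2); (0, 0, 2, 0); (2, 0, 0, 0); (1, 1, 0, 0); (0, 2, 0, 0))


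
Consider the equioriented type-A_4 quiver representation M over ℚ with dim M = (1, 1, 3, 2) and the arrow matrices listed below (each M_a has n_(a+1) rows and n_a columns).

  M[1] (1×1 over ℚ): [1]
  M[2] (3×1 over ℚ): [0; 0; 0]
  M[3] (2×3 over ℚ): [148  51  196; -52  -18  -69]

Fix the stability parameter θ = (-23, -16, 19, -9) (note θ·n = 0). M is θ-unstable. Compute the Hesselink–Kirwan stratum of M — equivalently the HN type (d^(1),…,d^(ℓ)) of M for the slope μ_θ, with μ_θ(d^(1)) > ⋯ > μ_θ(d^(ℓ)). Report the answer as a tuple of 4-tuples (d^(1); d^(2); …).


Barcode: M ≅ I[1,2], I[3,3], I[3,4]^2. HN layers by μ_θ (4 steps, strictly decreasing):
  μ^(1)=19; μ^(2)=5; μ^(3)=-16; μ^(4)=-23

((0, 0, 1, 0); (0, 0, 2, 2); (0, 1, 0, 0); (1, 0, 0, 0))


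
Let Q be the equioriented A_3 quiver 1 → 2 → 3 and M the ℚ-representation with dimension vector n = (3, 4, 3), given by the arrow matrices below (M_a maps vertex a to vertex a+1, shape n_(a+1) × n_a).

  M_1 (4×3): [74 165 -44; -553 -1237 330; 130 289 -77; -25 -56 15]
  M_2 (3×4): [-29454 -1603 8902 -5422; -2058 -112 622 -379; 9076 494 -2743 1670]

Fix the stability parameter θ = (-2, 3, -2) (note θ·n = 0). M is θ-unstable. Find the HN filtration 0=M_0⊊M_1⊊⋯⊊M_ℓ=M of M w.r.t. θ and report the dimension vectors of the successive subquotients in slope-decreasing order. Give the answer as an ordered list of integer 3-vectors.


Via rank(M_{q-1}∘⋯∘M_p): M ≅ I[1,2], I[1,3]^2, I[2,3].
μ_θ-semistable layers: μ^(1)=3; μ^(2)=1/2; μ^(3)=-2

((0, 1, 0); (0, 3, 3); (3, 0, 0))


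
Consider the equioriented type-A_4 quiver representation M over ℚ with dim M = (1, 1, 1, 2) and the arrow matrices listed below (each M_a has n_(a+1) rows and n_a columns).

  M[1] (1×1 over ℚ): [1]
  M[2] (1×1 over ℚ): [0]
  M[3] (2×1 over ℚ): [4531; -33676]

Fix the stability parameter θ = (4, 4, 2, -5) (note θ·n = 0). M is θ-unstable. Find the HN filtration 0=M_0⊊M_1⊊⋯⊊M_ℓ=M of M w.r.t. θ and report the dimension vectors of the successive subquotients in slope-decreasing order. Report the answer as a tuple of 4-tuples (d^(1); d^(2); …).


Interval decomposition of M: I[1,2], I[3,4], I[4,4].
HN type (ℓ=3): μ^(1)=4; μ^(2)=-3/2; μ^(3)=-5

((1, 1, 0, 0); (0, 0, 1, 1); (0, 0, 0, 1))


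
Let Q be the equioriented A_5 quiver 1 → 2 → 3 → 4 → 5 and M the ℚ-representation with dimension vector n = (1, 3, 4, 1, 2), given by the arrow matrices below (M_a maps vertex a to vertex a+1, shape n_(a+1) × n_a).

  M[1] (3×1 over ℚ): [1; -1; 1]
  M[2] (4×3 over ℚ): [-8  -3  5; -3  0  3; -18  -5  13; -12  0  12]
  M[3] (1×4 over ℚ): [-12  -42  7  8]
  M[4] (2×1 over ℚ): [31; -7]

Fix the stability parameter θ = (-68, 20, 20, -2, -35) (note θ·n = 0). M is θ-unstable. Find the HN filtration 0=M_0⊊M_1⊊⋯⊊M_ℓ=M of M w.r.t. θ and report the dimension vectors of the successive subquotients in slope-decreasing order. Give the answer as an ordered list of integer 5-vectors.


Via rank(M_{q-1}∘⋯∘M_p): M ≅ I[1,2], I[2,3], I[2,5], I[3,3]^2, I[5,5].
μ_θ-semistable layers: μ^(1)=20; μ^(2)=3/4; μ^(3)=-35; μ^(4)=-68

((0, 2, 3, 0, 0); (0, 1, 1, 1, 1); (0, 0, 0, 0, 1); (1, 0, 0, 0, 0))


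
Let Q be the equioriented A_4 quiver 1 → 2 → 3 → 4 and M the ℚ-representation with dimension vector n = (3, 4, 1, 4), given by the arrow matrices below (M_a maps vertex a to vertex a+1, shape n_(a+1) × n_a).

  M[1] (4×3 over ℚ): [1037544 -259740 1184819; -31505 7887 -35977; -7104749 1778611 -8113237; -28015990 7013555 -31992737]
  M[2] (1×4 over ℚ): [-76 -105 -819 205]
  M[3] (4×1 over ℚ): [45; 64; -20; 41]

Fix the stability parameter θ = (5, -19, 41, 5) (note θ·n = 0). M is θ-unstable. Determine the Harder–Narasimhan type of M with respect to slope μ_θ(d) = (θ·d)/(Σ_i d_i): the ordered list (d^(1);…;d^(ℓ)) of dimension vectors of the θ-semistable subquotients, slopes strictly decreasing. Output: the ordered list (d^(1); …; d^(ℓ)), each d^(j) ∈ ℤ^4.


Barcode: M ≅ I[1,2]^2, I[1,4], I[2,2], I[4,4]^3. HN layers by μ_θ (4 steps, strictly decreasing):
  μ^(1)=23; μ^(2)=5; μ^(3)=-7; μ^(4)=-19

((0, 0, 1, 1); (0, 0, 0, 3); (3, 3, 0, 0); (0, 1, 0, 0))


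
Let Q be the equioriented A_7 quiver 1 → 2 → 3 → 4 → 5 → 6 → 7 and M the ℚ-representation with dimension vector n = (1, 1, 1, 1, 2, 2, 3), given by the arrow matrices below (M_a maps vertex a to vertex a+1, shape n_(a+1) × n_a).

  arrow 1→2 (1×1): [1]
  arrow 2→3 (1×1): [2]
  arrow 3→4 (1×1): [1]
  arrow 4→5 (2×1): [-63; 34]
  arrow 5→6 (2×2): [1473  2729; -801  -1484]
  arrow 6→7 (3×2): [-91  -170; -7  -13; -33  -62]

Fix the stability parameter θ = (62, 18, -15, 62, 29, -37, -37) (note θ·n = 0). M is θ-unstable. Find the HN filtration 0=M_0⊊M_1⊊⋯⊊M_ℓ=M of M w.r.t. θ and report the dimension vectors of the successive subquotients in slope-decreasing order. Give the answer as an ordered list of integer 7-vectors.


Barcode: M ≅ I[1,7], I[5,7], I[7,7]. HN layers by μ_θ (3 steps, strictly decreasing):
  μ^(1)=82/7; μ^(2)=-15; μ^(3)=-37

((1, 1, 1, 1, 1, 1, 1); (0, 0, 0, 0, 1, 1, 1); (0, 0, 0, 0, 0, 0, 1))


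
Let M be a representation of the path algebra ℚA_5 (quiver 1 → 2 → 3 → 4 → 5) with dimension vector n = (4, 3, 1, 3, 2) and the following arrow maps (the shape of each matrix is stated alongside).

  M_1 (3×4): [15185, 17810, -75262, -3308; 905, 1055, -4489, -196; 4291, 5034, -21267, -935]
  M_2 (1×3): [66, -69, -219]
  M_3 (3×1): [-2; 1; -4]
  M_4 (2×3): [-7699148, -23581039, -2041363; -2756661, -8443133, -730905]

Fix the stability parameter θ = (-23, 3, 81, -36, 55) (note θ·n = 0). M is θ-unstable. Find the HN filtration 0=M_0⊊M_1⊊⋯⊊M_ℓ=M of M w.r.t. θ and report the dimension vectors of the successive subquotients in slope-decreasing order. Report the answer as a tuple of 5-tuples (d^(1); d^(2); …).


Via rank(M_{q-1}∘⋯∘M_p): M ≅ I[1,1], I[1,2]^2, I[1,5], I[4,4], I[4,5].
μ_θ-semistable layers: μ^(1)=55; μ^(2)=45/2; μ^(3)=3; μ^(4)=-23; μ^(5)=-36

((0, 0, 0, 0, 2); (0, 0, 1, 1, 0); (0, 3, 0, 0, 0); (4, 0, 0, 0, 0); (0, 0, 0, 2, 0))


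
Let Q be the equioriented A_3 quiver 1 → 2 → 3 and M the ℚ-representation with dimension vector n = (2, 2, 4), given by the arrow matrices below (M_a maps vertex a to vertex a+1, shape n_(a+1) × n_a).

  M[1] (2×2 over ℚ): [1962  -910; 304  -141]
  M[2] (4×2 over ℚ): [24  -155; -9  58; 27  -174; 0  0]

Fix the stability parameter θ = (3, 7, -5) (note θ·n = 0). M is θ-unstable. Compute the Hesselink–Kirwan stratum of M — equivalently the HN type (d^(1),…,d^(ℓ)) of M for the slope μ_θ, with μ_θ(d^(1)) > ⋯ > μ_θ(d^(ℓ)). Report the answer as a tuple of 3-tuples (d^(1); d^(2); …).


Barcode: M ≅ I[1,3]^2, I[3,3]^2. HN layers by μ_θ (2 steps, strictly decreasing):
  μ^(1)=5/3; μ^(2)=-5

((2, 2, 2); (0, 0, 2))


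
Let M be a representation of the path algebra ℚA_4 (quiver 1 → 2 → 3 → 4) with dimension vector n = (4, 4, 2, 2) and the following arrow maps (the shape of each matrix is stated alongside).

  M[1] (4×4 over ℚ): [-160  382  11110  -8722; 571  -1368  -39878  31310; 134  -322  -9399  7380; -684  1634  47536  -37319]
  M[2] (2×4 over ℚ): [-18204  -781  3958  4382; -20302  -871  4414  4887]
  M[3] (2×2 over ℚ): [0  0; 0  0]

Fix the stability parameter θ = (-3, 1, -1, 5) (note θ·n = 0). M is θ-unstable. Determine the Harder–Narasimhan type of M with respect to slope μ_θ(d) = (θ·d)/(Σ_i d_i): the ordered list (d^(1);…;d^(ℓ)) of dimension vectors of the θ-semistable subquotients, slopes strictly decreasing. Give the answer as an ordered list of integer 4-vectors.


Barcode: M ≅ I[1,2]^2, I[1,3]^2, I[4,4]^2. HN layers by μ_θ (4 steps, strictly decreasing):
  μ^(1)=5; μ^(2)=1; μ^(3)=0; μ^(4)=-3

((0, 0, 0, 2); (0, 2, 0, 0); (0, 2, 2, 0); (4, 0, 0, 0))


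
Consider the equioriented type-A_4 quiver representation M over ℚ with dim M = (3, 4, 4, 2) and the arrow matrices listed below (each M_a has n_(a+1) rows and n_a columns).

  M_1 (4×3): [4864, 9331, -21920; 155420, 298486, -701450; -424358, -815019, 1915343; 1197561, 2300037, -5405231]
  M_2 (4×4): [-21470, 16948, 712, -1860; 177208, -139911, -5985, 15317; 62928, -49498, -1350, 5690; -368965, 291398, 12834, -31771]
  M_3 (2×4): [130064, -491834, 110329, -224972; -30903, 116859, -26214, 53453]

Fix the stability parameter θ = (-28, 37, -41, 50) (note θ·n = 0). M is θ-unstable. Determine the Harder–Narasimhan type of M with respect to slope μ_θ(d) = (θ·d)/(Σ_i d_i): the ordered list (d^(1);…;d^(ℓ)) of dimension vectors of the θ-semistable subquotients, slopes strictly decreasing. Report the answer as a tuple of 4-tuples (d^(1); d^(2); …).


Barcode: M ≅ I[1,3], I[1,4]^2, I[2,3]. HN layers by μ_θ (3 steps, strictly decreasing):
  μ^(1)=50; μ^(2)=-2; μ^(3)=-28

((0, 0, 0, 2); (0, 4, 4, 0); (3, 0, 0, 0))


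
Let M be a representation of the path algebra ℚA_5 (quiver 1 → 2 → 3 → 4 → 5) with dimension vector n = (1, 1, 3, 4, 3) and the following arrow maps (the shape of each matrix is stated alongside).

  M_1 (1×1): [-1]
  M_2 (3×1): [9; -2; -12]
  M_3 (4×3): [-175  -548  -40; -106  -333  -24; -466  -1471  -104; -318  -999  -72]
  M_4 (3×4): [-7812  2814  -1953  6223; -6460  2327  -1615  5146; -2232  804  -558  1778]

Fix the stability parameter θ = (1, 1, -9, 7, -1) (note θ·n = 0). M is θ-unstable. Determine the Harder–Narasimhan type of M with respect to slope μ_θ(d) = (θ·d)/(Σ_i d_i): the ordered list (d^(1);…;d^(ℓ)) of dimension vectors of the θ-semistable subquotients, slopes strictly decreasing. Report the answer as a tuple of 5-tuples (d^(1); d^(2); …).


Barcode: M ≅ I[1,4], I[3,3], I[3,4], I[4,5]^2, I[5,5]. HN layers by μ_θ (5 steps, strictly decreasing):
  μ^(1)=7; μ^(2)=3; μ^(3)=-1; μ^(4)=-7/3; μ^(5)=-9

((0, 0, 0, 2, 0); (0, 0, 0, 2, 2); (0, 0, 0, 0, 1); (1, 1, 1, 0, 0); (0, 0, 2, 0, 0))


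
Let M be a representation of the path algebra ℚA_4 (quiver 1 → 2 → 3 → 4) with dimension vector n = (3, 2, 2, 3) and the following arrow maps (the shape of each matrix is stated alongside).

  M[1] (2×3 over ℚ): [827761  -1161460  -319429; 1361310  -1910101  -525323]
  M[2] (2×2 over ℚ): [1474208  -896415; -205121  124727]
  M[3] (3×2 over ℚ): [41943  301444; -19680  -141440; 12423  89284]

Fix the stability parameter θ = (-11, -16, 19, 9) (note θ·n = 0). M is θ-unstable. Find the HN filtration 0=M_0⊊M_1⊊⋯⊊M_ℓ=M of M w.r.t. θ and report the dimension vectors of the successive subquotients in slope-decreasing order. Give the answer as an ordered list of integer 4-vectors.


Barcode: M ≅ I[1,1], I[1,3], I[1,4], I[4,4]^2. HN layers by μ_θ (5 steps, strictly decreasing):
  μ^(1)=19; μ^(2)=14; μ^(3)=9; μ^(4)=-11; μ^(5)=-27/2

((0, 0, 1, 0); (0, 0, 1, 1); (0, 0, 0, 2); (1, 0, 0, 0); (2, 2, 0, 0))


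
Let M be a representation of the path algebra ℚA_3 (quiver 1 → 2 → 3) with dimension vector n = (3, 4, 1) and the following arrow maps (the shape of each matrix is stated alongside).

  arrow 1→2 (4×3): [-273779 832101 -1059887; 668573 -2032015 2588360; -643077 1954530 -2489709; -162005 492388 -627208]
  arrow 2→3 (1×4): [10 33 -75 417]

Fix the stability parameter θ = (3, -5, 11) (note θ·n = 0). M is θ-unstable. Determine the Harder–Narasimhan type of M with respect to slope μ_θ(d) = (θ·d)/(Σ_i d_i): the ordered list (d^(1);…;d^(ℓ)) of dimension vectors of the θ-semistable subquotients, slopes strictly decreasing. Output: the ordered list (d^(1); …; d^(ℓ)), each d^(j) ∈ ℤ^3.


Via rank(M_{q-1}∘⋯∘M_p): M ≅ I[1,2]^2, I[1,3], I[2,2].
μ_θ-semistable layers: μ^(1)=11; μ^(2)=-1; μ^(3)=-5

((0, 0, 1); (3, 3, 0); (0, 1, 0))


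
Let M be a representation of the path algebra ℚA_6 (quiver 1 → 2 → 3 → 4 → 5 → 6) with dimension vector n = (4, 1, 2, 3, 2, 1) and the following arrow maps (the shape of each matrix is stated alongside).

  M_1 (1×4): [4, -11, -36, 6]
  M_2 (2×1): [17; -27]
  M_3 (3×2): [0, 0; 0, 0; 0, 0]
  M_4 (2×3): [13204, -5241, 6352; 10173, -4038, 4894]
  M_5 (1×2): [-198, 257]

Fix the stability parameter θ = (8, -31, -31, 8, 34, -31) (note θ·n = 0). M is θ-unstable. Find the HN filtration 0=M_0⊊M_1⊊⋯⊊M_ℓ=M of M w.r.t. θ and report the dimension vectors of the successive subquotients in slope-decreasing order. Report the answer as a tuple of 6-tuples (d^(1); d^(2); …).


Via rank(M_{q-1}∘⋯∘M_p): M ≅ I[1,1]^3, I[1,3], I[3,3], I[4,4], I[4,5], I[4,6].
μ_θ-semistable layers: μ^(1)=34; μ^(2)=8; μ^(3)=11/3; μ^(4)=-18; μ^(5)=-31

((0, 0, 0, 0, 1, 0); (3, 0, 0, 2, 0, 0); (0, 0, 0, 1, 1, 1); (1, 1, 1, 0, 0, 0); (0, 0, 1, 0, 0, 0))


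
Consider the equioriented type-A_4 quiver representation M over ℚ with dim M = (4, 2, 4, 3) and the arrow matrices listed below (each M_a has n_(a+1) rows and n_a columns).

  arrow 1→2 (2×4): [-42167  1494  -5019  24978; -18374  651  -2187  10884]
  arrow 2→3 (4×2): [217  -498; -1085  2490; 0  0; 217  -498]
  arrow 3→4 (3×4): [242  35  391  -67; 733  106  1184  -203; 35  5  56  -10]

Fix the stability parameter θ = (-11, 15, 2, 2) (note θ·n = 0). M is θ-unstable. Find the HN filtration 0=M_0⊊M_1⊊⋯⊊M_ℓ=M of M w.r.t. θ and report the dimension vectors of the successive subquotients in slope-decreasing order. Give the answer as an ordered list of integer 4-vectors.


Interval decomposition of M: I[1,1]^2, I[1,2], I[1,3], I[3,4]^3.
HN type (ℓ=4): μ^(1)=15; μ^(2)=17/2; μ^(3)=2; μ^(4)=-11

((0, 1, 0, 0); (0, 1, 1, 0); (0, 0, 3, 3); (4, 0, 0, 0))


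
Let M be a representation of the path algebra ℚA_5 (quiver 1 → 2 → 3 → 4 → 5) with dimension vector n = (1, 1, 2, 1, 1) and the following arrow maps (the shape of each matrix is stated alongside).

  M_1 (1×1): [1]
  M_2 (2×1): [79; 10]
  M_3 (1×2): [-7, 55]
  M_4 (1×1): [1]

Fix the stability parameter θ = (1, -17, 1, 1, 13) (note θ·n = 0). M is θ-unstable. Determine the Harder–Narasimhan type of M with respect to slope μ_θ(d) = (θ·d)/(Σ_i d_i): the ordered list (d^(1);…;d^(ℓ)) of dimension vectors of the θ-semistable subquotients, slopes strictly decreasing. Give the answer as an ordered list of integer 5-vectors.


Interval decomposition of M: I[1,5], I[3,3].
HN type (ℓ=3): μ^(1)=13; μ^(2)=1; μ^(3)=-8

((0, 0, 0, 0, 1); (0, 0, 2, 1, 0); (1, 1, 0, 0, 0))


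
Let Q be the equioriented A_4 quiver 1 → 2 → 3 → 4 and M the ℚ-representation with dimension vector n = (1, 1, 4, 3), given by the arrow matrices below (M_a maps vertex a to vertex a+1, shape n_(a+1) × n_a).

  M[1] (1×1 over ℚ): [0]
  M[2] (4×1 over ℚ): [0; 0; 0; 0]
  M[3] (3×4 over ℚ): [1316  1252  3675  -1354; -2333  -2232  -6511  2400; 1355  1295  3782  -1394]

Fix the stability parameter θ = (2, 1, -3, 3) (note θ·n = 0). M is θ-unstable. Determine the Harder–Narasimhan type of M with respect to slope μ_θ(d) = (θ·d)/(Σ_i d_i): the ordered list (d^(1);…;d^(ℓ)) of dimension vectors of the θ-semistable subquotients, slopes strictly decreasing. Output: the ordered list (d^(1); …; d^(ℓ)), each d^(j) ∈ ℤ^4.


Barcode: M ≅ I[1,1], I[2,2], I[3,3], I[3,4]^3. HN layers by μ_θ (4 steps, strictly decreasing):
  μ^(1)=3; μ^(2)=2; μ^(3)=1; μ^(4)=-3

((0, 0, 0, 3); (1, 0, 0, 0); (0, 1, 0, 0); (0, 0, 4, 0))


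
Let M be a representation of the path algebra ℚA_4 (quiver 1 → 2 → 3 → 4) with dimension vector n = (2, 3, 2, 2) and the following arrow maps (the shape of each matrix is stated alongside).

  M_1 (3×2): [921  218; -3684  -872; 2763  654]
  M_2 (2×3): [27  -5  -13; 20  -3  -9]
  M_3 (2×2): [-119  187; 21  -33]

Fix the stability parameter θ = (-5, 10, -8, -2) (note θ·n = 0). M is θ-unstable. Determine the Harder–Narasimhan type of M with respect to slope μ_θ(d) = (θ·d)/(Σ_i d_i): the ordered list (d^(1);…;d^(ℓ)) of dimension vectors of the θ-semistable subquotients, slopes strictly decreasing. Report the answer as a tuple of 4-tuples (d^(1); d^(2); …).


Interval decomposition of M: I[1,1], I[1,4], I[2,2], I[2,3], I[4,4].
HN type (ℓ=5): μ^(1)=10; μ^(2)=1; μ^(3)=0; μ^(4)=-2; μ^(5)=-5

((0, 1, 0, 0); (0, 1, 1, 0); (0, 1, 1, 1); (0, 0, 0, 1); (2, 0, 0, 0))


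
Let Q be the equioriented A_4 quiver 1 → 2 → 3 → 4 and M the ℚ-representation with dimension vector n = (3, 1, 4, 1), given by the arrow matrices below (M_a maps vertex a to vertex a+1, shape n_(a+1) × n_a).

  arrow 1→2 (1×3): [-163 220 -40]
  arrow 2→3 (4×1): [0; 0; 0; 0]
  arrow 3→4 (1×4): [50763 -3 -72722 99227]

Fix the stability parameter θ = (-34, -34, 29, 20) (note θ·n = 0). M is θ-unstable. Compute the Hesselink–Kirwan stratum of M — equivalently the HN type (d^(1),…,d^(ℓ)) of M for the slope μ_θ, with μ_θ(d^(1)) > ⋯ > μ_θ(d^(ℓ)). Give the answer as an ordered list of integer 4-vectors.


Interval decomposition of M: I[1,1]^2, I[1,2], I[3,3]^3, I[3,4].
HN type (ℓ=3): μ^(1)=29; μ^(2)=49/2; μ^(3)=-34

((0, 0, 3, 0); (0, 0, 1, 1); (3, 1, 0, 0))


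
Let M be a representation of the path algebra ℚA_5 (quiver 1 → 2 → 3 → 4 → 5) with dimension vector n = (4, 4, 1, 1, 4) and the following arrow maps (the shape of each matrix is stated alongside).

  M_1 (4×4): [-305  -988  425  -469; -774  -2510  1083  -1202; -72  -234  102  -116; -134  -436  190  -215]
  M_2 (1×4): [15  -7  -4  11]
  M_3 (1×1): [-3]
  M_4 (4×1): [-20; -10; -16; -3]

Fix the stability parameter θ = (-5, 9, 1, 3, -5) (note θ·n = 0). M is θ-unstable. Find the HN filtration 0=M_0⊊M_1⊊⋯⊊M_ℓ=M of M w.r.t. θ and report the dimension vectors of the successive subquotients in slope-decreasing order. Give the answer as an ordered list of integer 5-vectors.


Barcode: M ≅ I[1,2]^3, I[1,5], I[5,5]^3. HN layers by μ_θ (3 steps, strictly decreasing):
  μ^(1)=9; μ^(2)=2; μ^(3)=-5

((0, 3, 0, 0, 0); (0, 1, 1, 1, 1); (4, 0, 0, 0, 3))


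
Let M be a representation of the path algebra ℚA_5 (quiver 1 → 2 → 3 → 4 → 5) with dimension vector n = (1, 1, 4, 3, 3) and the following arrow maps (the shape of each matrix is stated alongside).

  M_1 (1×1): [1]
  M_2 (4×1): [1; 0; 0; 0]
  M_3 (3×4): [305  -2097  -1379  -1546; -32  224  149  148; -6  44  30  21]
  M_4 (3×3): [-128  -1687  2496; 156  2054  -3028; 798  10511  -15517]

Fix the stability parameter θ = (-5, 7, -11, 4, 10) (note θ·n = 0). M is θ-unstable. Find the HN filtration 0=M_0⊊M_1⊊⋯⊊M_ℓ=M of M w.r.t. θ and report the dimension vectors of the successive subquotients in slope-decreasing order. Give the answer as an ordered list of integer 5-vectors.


Interval decomposition of M: I[1,5], I[3,3], I[3,5]^2.
HN type (ℓ=5): μ^(1)=10; μ^(2)=4; μ^(3)=-2; μ^(4)=-5; μ^(5)=-11

((0, 0, 0, 0, 3); (0, 0, 0, 3, 0); (0, 1, 1, 0, 0); (1, 0, 0, 0, 0); (0, 0, 3, 0, 0))


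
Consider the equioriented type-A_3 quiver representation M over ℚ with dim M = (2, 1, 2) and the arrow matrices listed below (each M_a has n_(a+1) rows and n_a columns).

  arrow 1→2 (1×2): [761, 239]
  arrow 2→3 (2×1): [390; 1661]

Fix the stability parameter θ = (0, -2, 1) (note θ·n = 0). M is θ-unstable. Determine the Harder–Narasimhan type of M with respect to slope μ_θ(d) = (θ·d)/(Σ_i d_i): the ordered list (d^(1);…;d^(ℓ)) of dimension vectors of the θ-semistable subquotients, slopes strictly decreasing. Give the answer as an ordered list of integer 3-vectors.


Interval decomposition of M: I[1,1], I[1,3], I[3,3].
HN type (ℓ=3): μ^(1)=1; μ^(2)=0; μ^(3)=-1

((0, 0, 2); (1, 0, 0); (1, 1, 0))


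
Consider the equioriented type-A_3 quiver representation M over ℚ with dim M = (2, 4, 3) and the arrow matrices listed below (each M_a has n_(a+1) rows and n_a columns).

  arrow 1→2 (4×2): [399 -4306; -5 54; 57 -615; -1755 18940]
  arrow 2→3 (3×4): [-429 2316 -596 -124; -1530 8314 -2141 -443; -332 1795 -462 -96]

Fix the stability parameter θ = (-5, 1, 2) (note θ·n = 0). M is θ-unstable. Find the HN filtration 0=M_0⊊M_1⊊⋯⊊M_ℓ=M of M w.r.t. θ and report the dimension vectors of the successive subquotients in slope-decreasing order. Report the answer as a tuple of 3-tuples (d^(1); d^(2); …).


Barcode: M ≅ I[1,3]^2, I[2,2], I[2,3]. HN layers by μ_θ (3 steps, strictly decreasing):
  μ^(1)=2; μ^(2)=1; μ^(3)=-5

((0, 0, 3); (0, 4, 0); (2, 0, 0))


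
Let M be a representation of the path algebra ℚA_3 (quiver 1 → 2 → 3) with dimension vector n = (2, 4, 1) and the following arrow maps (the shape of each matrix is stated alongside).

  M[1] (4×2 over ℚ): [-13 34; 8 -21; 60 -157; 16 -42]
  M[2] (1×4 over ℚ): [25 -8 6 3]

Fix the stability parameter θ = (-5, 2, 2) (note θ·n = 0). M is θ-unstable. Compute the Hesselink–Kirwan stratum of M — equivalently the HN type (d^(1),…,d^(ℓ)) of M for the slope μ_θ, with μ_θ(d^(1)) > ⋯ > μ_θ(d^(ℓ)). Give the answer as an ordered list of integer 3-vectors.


Via rank(M_{q-1}∘⋯∘M_p): M ≅ I[1,2], I[1,3], I[2,2]^2.
μ_θ-semistable layers: μ^(1)=2; μ^(2)=-5

((0, 4, 1); (2, 0, 0))


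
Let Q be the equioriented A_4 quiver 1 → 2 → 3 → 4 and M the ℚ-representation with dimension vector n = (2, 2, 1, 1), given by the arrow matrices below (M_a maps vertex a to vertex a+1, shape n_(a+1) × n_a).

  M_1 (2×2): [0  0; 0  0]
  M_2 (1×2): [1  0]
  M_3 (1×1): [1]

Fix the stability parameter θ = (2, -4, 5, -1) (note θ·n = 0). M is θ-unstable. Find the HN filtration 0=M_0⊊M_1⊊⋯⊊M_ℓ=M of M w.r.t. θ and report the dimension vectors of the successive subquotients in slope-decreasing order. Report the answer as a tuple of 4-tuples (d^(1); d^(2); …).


Interval decomposition of M: I[1,1]^2, I[2,2], I[2,4].
HN type (ℓ=2): μ^(1)=2; μ^(2)=-4

((2, 0, 1, 1); (0, 2, 0, 0))


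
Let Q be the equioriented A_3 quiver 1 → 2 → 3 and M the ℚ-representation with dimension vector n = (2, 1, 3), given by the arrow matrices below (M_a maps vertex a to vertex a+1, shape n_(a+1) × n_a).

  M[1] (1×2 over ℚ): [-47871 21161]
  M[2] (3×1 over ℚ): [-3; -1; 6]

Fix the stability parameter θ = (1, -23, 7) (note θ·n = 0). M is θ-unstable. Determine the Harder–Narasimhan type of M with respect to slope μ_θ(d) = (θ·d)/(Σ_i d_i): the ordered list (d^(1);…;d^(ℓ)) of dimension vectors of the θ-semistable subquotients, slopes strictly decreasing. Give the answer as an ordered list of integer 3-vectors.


Via rank(M_{q-1}∘⋯∘M_p): M ≅ I[1,1], I[1,3], I[3,3]^2.
μ_θ-semistable layers: μ^(1)=7; μ^(2)=1; μ^(3)=-11

((0, 0, 3); (1, 0, 0); (1, 1, 0))


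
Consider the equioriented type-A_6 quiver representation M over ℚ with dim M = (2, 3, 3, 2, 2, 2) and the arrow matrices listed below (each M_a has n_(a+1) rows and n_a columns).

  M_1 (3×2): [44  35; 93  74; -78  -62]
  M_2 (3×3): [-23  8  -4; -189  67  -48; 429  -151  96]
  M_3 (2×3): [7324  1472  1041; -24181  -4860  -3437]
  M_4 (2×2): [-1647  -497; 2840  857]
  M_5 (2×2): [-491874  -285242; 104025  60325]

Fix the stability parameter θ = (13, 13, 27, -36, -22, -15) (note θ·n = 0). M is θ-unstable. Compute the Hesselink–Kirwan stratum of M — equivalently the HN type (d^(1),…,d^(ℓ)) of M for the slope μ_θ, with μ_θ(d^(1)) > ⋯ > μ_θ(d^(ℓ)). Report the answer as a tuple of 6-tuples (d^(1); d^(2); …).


Via rank(M_{q-1}∘⋯∘M_p): M ≅ I[1,5], I[1,6], I[2,2], I[3,3], I[6,6].
μ_θ-semistable layers: μ^(1)=27; μ^(2)=13; μ^(3)=-1; μ^(4)=-10/3; μ^(5)=-15

((0, 0, 1, 0, 0, 0); (0, 1, 0, 0, 0, 0); (1, 1, 1, 1, 1, 0); (1, 1, 1, 1, 1, 1); (0, 0, 0, 0, 0, 1))


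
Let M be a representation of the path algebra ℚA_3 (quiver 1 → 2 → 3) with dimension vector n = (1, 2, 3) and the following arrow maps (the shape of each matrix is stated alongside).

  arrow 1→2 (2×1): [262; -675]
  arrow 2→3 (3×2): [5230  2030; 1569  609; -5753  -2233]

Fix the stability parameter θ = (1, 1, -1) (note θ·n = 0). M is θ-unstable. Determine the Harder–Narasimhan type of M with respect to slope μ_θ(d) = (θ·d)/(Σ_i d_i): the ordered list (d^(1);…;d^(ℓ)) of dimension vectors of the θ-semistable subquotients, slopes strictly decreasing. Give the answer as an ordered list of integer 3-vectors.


Via rank(M_{q-1}∘⋯∘M_p): M ≅ I[1,3], I[2,2], I[3,3]^2.
μ_θ-semistable layers: μ^(1)=1; μ^(2)=1/3; μ^(3)=-1

((0, 1, 0); (1, 1, 1); (0, 0, 2))


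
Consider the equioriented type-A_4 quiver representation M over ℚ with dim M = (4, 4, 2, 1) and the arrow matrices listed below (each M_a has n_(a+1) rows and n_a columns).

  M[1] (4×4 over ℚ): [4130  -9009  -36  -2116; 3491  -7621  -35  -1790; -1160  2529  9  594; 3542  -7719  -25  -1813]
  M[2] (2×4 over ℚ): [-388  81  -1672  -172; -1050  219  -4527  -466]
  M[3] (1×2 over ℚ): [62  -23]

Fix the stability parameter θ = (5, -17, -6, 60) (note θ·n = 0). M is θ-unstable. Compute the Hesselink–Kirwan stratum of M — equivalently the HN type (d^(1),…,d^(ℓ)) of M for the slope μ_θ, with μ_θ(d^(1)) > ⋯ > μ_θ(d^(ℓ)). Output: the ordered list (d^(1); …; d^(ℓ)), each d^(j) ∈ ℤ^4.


Interval decomposition of M: I[1,2]^2, I[1,3], I[1,4].
HN type (ℓ=2): μ^(1)=60; μ^(2)=-6

((0, 0, 0, 1); (4, 4, 2, 0))


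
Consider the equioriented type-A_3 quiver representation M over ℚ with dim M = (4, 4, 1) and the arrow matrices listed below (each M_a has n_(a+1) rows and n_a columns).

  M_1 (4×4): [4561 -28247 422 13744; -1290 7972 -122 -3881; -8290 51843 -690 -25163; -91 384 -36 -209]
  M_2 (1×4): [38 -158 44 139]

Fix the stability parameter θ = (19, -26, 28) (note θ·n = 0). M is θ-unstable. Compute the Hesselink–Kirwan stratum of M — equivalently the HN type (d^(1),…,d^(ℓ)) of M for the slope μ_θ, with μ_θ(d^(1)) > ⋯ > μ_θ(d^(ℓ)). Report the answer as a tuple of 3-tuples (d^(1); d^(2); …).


Interval decomposition of M: I[1,1], I[1,2]^2, I[1,3], I[2,2].
HN type (ℓ=4): μ^(1)=28; μ^(2)=19; μ^(3)=-7/2; μ^(4)=-26

((0, 0, 1); (1, 0, 0); (3, 3, 0); (0, 1, 0))
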